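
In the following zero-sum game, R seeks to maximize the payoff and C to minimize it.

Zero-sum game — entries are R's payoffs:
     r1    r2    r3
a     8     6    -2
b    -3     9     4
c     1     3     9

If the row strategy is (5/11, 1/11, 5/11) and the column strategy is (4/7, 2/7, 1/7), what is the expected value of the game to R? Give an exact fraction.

45/11

Against (4/7, 2/7, 1/7), each row's expected payoff is a: 6; b: 10/7; c: 19/7.
Taking the (5/11, 1/11, 5/11)-weighted average: (5/11)·(6) + (1/11)·(10/7) + (5/11)·(19/7) = 45/11.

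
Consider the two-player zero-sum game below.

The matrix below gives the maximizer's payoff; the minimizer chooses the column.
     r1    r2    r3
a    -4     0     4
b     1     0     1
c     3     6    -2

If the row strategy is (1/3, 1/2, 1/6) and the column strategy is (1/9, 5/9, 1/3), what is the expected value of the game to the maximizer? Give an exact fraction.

Against (1/9, 5/9, 1/3), each row's expected payoff is a: 8/9; b: 4/9; c: 3.
Taking the (1/3, 1/2, 1/6)-weighted average: (1/3)·(8/9) + (1/2)·(4/9) + (1/6)·(3) = 55/54.

55/54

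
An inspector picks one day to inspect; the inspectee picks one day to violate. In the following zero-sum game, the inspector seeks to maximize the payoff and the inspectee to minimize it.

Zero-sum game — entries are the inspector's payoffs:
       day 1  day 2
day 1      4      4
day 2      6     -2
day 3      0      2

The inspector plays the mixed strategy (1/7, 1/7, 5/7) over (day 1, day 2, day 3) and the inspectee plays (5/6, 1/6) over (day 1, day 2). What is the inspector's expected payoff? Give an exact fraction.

31/21

Against (5/6, 1/6), each row's expected payoff is day 1: 4; day 2: 14/3; day 3: 1/3.
Taking the (1/7, 1/7, 5/7)-weighted average: (1/7)·(4) + (1/7)·(14/3) + (5/7)·(1/3) = 31/21.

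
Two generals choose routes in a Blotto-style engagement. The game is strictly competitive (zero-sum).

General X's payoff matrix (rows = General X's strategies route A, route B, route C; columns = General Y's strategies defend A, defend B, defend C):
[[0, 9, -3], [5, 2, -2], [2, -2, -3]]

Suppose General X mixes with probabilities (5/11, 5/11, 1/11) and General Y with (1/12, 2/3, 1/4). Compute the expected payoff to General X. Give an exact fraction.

367/132

Against (1/12, 2/3, 1/4), each row's expected payoff is route A: 21/4; route B: 5/4; route C: -23/12.
Taking the (5/11, 5/11, 1/11)-weighted average: (5/11)·(21/4) + (5/11)·(5/4) + (1/11)·(-23/12) = 367/132.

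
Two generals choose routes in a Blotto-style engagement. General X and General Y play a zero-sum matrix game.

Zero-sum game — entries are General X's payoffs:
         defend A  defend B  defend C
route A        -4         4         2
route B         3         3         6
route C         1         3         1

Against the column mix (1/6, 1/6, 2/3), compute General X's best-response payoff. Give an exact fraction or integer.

5

route A: (-4)·(1/6) + (4)·(1/6) + (2)·(2/3) = 4/3.
route B: (3)·(1/6) + (3)·(1/6) + (6)·(2/3) = 5.
route C: (1)·(1/6) + (3)·(1/6) + (1)·(2/3) = 4/3.
The best pure response is route B with expected payoff 5.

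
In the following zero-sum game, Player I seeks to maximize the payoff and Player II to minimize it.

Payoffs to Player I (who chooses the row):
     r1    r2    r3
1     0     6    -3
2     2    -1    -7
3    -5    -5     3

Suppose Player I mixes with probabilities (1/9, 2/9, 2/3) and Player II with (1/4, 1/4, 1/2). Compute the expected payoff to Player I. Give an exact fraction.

Against (1/4, 1/4, 1/2), each row's expected payoff is 1: 0; 2: -13/4; 3: -1.
Taking the (1/9, 2/9, 2/3)-weighted average: (1/9)·(0) + (2/9)·(-13/4) + (2/3)·(-1) = -25/18.

-25/18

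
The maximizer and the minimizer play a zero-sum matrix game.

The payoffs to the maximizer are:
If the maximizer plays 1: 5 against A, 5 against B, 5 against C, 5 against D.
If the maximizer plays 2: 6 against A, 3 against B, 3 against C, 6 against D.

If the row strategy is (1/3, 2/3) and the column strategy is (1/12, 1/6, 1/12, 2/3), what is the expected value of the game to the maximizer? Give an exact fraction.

Against (1/12, 1/6, 1/12, 2/3), each row's expected payoff is 1: 5; 2: 21/4.
Taking the (1/3, 2/3)-weighted average: (1/3)·(5) + (2/3)·(21/4) = 31/6.

31/6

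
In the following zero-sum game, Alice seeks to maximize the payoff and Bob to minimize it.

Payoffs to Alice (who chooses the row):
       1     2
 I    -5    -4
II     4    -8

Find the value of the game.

-56/13

Row minima are -5 and -8, so Alice's maximin is -5; column maxima are 4 and -4, so Bob's minimax is -4. These differ, so the equilibrium is in mixed strategies.
Let Alice play I with probability p. Bob is indifferent when −5p + 4(1−p) = −4p − 8(1−p), giving p = 12/13.
Let Bob play 1 with probability q. Alice is indifferent when −5q − 4(1−q) = 4q − 8(1−q), giving q = 4/13.
The value is -5·(4/13) + (-4)·(9/13) = -56/13.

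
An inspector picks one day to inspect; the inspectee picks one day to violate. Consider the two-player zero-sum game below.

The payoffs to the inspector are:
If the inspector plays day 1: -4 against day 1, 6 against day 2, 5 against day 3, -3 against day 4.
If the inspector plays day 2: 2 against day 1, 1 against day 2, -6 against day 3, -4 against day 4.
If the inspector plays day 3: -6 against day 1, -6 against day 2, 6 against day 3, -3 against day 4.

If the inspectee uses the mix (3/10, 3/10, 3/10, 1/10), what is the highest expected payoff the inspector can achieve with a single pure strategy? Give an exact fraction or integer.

9/5

day 1: (-4)·(3/10) + (6)·(3/10) + (5)·(3/10) + (-3)·(1/10) = 9/5.
day 2: (2)·(3/10) + (1)·(3/10) + (-6)·(3/10) + (-4)·(1/10) = -13/10.
day 3: (-6)·(3/10) + (-6)·(3/10) + (6)·(3/10) + (-3)·(1/10) = -21/10.
The best pure response is day 1 with expected payoff 9/5.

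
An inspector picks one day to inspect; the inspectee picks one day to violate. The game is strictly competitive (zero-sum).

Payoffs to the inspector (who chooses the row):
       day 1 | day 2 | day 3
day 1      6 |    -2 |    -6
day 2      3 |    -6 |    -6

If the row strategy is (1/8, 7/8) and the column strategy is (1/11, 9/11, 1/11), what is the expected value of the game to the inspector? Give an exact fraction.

Against (1/11, 9/11, 1/11), each row's expected payoff is day 1: -18/11; day 2: -57/11.
Taking the (1/8, 7/8)-weighted average: (1/8)·(-18/11) + (7/8)·(-57/11) = -417/88.

-417/88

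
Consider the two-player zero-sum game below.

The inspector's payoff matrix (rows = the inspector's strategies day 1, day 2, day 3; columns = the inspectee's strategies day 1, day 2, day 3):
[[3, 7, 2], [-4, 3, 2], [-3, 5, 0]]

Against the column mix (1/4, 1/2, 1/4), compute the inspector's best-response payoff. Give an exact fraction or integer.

19/4

day 1: (3)·(1/4) + (7)·(1/2) + (2)·(1/4) = 19/4.
day 2: (-4)·(1/4) + (3)·(1/2) + (2)·(1/4) = 1.
day 3: (-3)·(1/4) + (5)·(1/2) + (0)·(1/4) = 7/4.
The best pure response is day 1 with expected payoff 19/4.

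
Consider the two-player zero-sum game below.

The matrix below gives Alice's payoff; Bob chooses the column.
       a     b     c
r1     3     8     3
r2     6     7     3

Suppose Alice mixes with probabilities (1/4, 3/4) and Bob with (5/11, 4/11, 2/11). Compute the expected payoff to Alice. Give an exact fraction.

Against (5/11, 4/11, 2/11), each row's expected payoff is r1: 53/11; r2: 64/11.
Taking the (1/4, 3/4)-weighted average: (1/4)·(53/11) + (3/4)·(64/11) = 245/44.

245/44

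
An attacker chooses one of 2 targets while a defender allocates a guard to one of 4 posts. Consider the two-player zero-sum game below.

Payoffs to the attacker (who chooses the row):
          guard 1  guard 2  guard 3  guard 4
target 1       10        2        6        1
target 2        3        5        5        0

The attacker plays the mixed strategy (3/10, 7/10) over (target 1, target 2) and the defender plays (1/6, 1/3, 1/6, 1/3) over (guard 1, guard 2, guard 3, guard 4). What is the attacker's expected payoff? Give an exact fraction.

Against (1/6, 1/3, 1/6, 1/3), each row's expected payoff is target 1: 11/3; target 2: 3.
Taking the (3/10, 7/10)-weighted average: (3/10)·(11/3) + (7/10)·(3) = 16/5.

16/5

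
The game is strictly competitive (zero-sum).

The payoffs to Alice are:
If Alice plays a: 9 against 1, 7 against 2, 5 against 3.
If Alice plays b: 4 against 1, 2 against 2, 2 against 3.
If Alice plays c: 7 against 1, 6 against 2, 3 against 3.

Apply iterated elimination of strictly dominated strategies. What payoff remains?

Row c is strictly dominated by row a (9>7, 7>6, 5>3); eliminate c.
Column 1 is strictly dominated by 2 for Bob (7<9, 2<4); eliminate 1.
Row b is strictly dominated by row a (7>2, 5>2); eliminate b.
Column 2 is strictly dominated by 3 for Bob (5<7); eliminate 2.
Only (a, 3) remains, with payoff 5.

5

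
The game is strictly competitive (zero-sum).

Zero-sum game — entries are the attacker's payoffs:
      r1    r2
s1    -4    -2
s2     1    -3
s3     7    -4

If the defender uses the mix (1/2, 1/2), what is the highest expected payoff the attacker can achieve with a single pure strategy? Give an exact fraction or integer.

3/2

s1: (-4)·(1/2) + (-2)·(1/2) = -3.
s2: (1)·(1/2) + (-3)·(1/2) = -1.
s3: (7)·(1/2) + (-4)·(1/2) = 3/2.
The best pure response is s3 with expected payoff 3/2.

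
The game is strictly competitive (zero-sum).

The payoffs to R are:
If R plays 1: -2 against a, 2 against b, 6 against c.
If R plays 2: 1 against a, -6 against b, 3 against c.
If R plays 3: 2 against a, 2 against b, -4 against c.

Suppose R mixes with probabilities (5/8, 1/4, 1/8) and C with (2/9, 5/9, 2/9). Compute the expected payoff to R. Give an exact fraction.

Against (2/9, 5/9, 2/9), each row's expected payoff is 1: 2; 2: -22/9; 3: 2/3.
Taking the (5/8, 1/4, 1/8)-weighted average: (5/8)·(2) + (1/4)·(-22/9) + (1/8)·(2/3) = 13/18.

13/18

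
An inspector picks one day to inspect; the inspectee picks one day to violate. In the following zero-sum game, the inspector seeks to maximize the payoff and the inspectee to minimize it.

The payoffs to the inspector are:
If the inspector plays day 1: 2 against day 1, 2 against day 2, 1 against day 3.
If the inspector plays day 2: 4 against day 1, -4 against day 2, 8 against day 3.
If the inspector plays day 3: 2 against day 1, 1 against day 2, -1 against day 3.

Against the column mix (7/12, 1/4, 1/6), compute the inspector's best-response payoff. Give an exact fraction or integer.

8/3

day 1: (2)·(7/12) + (2)·(1/4) + (1)·(1/6) = 11/6.
day 2: (4)·(7/12) + (-4)·(1/4) + (8)·(1/6) = 8/3.
day 3: (2)·(7/12) + (1)·(1/4) + (-1)·(1/6) = 5/4.
The best pure response is day 2 with expected payoff 8/3.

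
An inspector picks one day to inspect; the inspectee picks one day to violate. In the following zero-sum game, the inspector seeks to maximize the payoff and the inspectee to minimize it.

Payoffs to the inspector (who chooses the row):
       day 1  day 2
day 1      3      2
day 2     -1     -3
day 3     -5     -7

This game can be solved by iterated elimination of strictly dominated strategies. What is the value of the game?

Column day 1 is strictly dominated by day 2 for the inspectee (2<3, -3<-1, -7<-5); eliminate day 1.
Row day 2 is strictly dominated by row day 1 (2>-3); eliminate day 2.
Row day 3 is strictly dominated by row day 1 (2>-7); eliminate day 3.
Only (day 1, day 2) remains, with payoff 2.

2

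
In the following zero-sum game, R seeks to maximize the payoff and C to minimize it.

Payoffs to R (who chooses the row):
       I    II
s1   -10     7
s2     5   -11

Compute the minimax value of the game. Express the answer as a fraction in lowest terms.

-25/11

Row minima are -10 and -11, so R's maximin is -10; column maxima are 5 and 7, so C's minimax is 5. These differ, so the equilibrium is in mixed strategies.
Let R play s1 with probability p. C is indifferent when −10p + 5(1−p) = 7p − 11(1−p), giving p = 16/33.
Let C play I with probability q. R is indifferent when −10q + 7(1−q) = 5q − 11(1−q), giving q = 6/11.
The value is -10·(6/11) + (7)·(5/11) = -25/11.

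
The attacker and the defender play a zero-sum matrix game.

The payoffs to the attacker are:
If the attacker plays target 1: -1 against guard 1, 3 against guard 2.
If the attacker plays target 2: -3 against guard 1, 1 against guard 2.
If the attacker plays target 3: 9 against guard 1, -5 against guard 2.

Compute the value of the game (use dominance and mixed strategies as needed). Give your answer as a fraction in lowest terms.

11/9

Row target 2 is strictly dominated by row target 1, so the attacker never plays it.
The remaining 2×2 game on (target 1, target 3) × (guard 1, guard 2) has no saddle point. Let the attacker play target 1 with probability p; indifference gives −p + 9(1−p) = 3p − 5(1−p), so p = 7/9.
Similarly the defender's optimal q on guard 1 is 4/9, and the value is -1·(4/9) + (3)·(5/9) = 11/9.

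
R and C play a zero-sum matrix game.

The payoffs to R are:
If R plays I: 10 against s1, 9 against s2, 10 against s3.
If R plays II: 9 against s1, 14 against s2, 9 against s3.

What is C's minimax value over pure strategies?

The worst case (largest entry) in each column is s1: 10, s2: 14, s3: 10.
The best (smallest) of these is 10.

10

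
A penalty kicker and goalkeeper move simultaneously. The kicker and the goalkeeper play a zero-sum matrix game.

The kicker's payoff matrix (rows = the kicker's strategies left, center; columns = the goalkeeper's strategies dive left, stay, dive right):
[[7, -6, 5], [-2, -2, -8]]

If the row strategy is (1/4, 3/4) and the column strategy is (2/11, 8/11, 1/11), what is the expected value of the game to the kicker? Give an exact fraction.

Against (2/11, 8/11, 1/11), each row's expected payoff is left: -29/11; center: -28/11.
Taking the (1/4, 3/4)-weighted average: (1/4)·(-29/11) + (3/4)·(-28/11) = -113/44.

-113/44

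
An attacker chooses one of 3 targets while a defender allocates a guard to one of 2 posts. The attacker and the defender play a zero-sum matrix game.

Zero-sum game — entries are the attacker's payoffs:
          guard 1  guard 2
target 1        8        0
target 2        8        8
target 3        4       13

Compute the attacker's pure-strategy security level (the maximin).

The worst-case payoff for each row is target 1: 0, target 2: 8, target 3: 4.
The best of these is 8.

8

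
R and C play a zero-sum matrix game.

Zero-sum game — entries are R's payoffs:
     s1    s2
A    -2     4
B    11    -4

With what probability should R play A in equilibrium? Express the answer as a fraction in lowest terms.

5/7

Row minima are -2 and -4, so R's maximin is -2; column maxima are 11 and 4, so C's minimax is 4. These differ, so the equilibrium is in mixed strategies.
Let R play A with probability p. C is indifferent when −2p + 11(1−p) = 4p − 4(1−p), giving p = 5/7.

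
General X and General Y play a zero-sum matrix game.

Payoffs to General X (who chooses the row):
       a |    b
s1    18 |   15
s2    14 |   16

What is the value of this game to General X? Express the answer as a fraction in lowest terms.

78/5

Row minima are 15 and 14, so General X's maximin is 15; column maxima are 18 and 16, so General Y's minimax is 16. These differ, so the equilibrium is in mixed strategies.
Let General X play s1 with probability p. General Y is indifferent when 18p + 14(1−p) = 15p + 16(1−p), giving p = 2/5.
Let General Y play a with probability q. General X is indifferent when 18q + 15(1−q) = 14q + 16(1−q), giving q = 1/5.
The value is 18·(1/5) + (15)·(4/5) = 78/5.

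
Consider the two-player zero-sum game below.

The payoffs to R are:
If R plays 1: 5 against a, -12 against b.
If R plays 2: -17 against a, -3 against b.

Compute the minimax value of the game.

-219/31

Row minima are -12 and -17, so R's maximin is -12; column maxima are 5 and -3, so C's minimax is -3. These differ, so the equilibrium is in mixed strategies.
Let R play 1 with probability p. C is indifferent when 5p − 17(1−p) = −12p − 3(1−p), giving p = 14/31.
Let C play a with probability q. R is indifferent when 5q − 12(1−q) = −17q − 3(1−q), giving q = 9/31.
The value is 5·(9/31) + (-12)·(22/31) = -219/31.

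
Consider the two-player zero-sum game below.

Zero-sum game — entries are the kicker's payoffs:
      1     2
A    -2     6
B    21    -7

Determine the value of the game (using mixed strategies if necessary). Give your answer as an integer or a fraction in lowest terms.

Row minima are -2 and -7, so the kicker's maximin is -2; column maxima are 21 and 6, so the goalkeeper's minimax is 6. These differ, so the equilibrium is in mixed strategies.
Let the kicker play A with probability p. The goalkeeper is indifferent when −2p + 21(1−p) = 6p − 7(1−p), giving p = 7/9.
Let the goalkeeper play 1 with probability q. The kicker is indifferent when −2q + 6(1−q) = 21q − 7(1−q), giving q = 13/36.
The value is -2·(13/36) + (6)·(23/36) = 28/9.

28/9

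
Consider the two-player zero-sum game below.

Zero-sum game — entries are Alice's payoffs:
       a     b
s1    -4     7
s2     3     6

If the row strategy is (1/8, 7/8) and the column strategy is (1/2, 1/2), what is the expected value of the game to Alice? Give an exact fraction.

33/8

Against (1/2, 1/2), each row's expected payoff is s1: 3/2; s2: 9/2.
Taking the (1/8, 7/8)-weighted average: (1/8)·(3/2) + (7/8)·(9/2) = 33/8.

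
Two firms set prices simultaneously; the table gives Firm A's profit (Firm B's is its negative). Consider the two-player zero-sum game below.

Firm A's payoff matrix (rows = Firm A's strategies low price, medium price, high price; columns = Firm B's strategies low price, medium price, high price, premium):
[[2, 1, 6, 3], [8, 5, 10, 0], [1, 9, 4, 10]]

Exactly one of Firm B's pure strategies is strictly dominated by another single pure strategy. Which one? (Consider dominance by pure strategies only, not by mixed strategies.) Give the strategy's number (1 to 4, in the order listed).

3

Firm B prefers columns that give Firm A less. Compare high price with low price: 2 < 6, 8 < 10, 1 < 4.
So low price strictly dominates high price for Firm B; high price is strictly dominated.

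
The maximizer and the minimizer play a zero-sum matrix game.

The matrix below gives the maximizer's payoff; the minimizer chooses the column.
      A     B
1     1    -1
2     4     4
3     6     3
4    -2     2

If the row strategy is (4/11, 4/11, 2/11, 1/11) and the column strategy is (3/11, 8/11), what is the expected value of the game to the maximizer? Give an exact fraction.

Against (3/11, 8/11), each row's expected payoff is 1: -5/11; 2: 4; 3: 42/11; 4: 10/11.
Taking the (4/11, 4/11, 2/11, 1/11)-weighted average: (4/11)·(-5/11) + (4/11)·(4) + (2/11)·(42/11) + (1/11)·(10/11) = 250/121.

250/121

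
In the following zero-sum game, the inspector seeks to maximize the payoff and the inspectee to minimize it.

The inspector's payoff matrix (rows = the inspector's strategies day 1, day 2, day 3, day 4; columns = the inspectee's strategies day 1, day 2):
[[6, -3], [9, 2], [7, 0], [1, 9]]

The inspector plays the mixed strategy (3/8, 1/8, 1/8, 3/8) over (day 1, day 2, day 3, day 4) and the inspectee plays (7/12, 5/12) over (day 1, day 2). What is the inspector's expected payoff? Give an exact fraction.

359/96

Against (7/12, 5/12), each row's expected payoff is day 1: 9/4; day 2: 73/12; day 3: 49/12; day 4: 13/3.
Taking the (3/8, 1/8, 1/8, 3/8)-weighted average: (3/8)·(9/4) + (1/8)·(73/12) + (1/8)·(49/12) + (3/8)·(13/3) = 359/96.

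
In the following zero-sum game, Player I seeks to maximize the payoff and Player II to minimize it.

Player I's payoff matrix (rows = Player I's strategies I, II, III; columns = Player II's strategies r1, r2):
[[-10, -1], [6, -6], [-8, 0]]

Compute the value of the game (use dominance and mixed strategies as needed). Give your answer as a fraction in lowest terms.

-12/5

Row I is strictly dominated by row III, so Player I never plays it.
The remaining 2×2 game on (II, III) × (r1, r2) has no saddle point. Let Player I play II with probability p; indifference gives 6p − 8(1−p) = −6p, so p = 2/5.
Similarly Player II's optimal q on r1 is 3/10, and the value is 6·(3/10) + (-6)·(7/10) = -12/5.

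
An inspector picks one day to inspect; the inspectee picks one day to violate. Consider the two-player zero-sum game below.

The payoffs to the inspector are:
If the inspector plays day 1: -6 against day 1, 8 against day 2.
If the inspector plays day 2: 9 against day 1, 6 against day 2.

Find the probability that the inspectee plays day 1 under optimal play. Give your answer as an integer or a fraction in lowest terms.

Row minima are -6 and 6, so the inspector's maximin is 6; column maxima are 9 and 8, so the inspectee's minimax is 8. These differ, so the equilibrium is in mixed strategies.
Let the inspectee play day 1 with probability q. The inspector is indifferent when −6q + 8(1−q) = 9q + 6(1−q), giving q = 2/17.

2/17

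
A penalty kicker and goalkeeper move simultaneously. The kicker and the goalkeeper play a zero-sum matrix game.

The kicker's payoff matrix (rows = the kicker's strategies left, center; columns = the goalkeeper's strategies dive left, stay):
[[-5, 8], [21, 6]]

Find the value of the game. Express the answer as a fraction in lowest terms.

Row minima are -5 and 6, so the kicker's maximin is 6; column maxima are 21 and 8, so the goalkeeper's minimax is 8. These differ, so the equilibrium is in mixed strategies.
Let the kicker play left with probability p. The goalkeeper is indifferent when −5p + 21(1−p) = 8p + 6(1−p), giving p = 15/28.
Let the goalkeeper play dive left with probability q. The kicker is indifferent when −5q + 8(1−q) = 21q + 6(1−q), giving q = 1/14.
The value is -5·(1/14) + (8)·(13/14) = 99/14.

99/14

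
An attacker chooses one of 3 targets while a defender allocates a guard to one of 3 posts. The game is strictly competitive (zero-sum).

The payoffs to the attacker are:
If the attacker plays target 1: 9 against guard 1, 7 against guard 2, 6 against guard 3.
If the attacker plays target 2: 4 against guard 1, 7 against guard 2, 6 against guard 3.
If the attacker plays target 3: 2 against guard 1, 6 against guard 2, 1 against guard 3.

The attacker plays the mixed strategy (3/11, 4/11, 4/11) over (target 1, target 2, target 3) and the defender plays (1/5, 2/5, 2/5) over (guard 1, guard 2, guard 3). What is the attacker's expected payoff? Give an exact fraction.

Against (1/5, 2/5, 2/5), each row's expected payoff is target 1: 7; target 2: 6; target 3: 16/5.
Taking the (3/11, 4/11, 4/11)-weighted average: (3/11)·(7) + (4/11)·(6) + (4/11)·(16/5) = 289/55.

289/55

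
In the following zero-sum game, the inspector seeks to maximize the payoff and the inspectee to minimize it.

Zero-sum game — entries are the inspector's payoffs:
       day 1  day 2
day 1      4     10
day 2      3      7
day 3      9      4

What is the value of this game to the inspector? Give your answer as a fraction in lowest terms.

Row day 2 is strictly dominated by row day 1, so the inspector never plays it.
The remaining 2×2 game on (day 1, day 3) × (day 1, day 2) has no saddle point. Let the inspector play day 1 with probability p; indifference gives 4p + 9(1−p) = 10p + 4(1−p), so p = 5/11.
Similarly the inspectee's optimal q on day 1 is 6/11, and the value is 4·(6/11) + (10)·(5/11) = 74/11.

74/11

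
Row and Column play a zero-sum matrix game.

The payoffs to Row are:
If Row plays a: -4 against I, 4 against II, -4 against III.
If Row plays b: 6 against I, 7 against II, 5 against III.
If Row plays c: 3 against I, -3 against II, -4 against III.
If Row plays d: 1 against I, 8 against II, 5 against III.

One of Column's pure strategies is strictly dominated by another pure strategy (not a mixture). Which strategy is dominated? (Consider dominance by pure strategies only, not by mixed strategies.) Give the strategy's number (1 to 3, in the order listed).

2

Column prefers columns that give Row less. Compare II with III: -4 < 4, 5 < 7, -4 < -3, 5 < 8.
So III strictly dominates II for Column; II is strictly dominated.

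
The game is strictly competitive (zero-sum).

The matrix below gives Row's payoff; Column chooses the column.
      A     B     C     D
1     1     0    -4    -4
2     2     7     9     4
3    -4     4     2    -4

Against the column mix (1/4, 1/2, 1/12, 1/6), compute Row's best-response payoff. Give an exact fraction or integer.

1: (1)·(1/4) + (0)·(1/2) + (-4)·(1/12) + (-4)·(1/6) = -3/4.
2: (2)·(1/4) + (7)·(1/2) + (9)·(1/12) + (4)·(1/6) = 65/12.
3: (-4)·(1/4) + (4)·(1/2) + (2)·(1/12) + (-4)·(1/6) = 1/2.
The best pure response is 2 with expected payoff 65/12.

65/12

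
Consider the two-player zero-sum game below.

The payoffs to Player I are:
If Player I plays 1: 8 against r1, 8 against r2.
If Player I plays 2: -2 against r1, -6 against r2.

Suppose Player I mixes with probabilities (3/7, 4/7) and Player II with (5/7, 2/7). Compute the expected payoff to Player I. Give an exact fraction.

Against (5/7, 2/7), each row's expected payoff is 1: 8; 2: -22/7.
Taking the (3/7, 4/7)-weighted average: (3/7)·(8) + (4/7)·(-22/7) = 80/49.

80/49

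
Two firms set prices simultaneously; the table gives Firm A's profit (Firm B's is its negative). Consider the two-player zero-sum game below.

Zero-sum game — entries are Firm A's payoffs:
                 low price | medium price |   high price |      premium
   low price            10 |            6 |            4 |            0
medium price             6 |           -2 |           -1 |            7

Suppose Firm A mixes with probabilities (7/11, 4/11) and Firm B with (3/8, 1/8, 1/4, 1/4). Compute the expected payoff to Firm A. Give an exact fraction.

105/22

Against (3/8, 1/8, 1/4, 1/4), each row's expected payoff is low price: 11/2; medium price: 7/2.
Taking the (7/11, 4/11)-weighted average: (7/11)·(11/2) + (4/11)·(7/2) = 105/22.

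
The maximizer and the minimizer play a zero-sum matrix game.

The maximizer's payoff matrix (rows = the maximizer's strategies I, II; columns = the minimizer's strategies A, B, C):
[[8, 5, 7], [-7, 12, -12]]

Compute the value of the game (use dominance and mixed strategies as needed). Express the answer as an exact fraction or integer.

Column A is strictly dominated by C for the minimizer (it gives the maximizer more in every row).
The remaining 2×2 game on (I, II) × (B, C) has no saddle point. Let the maximizer play I with probability p; indifference gives 5p + 12(1−p) = 7p − 12(1−p), so p = 12/13.
Similarly the minimizer's optimal q on B is 19/26, and the value is 5·(19/26) + (7)·(7/26) = 72/13.

72/13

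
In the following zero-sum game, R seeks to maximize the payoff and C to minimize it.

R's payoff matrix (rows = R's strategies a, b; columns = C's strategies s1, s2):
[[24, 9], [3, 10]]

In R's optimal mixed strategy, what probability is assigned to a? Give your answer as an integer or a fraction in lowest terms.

7/22

Row minima are 9 and 3, so R's maximin is 9; column maxima are 24 and 10, so C's minimax is 10. These differ, so the equilibrium is in mixed strategies.
Let R play a with probability p. C is indifferent when 24p + 3(1−p) = 9p + 10(1−p), giving p = 7/22.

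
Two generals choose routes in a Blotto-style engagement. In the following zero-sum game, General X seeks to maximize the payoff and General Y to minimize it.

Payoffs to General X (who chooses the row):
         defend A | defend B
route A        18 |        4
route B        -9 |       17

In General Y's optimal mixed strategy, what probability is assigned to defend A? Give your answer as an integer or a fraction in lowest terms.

Row minima are 4 and -9, so General X's maximin is 4; column maxima are 18 and 17, so General Y's minimax is 17. These differ, so the equilibrium is in mixed strategies.
Let General Y play defend A with probability q. General X is indifferent when 18q + 4(1−q) = −9q + 17(1−q), giving q = 13/40.

13/40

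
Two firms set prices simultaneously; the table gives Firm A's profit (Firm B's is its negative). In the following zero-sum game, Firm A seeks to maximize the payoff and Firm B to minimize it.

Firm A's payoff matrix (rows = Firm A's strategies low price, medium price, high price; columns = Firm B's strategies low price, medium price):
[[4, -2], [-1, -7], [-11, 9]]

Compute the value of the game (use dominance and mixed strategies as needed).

7/13

Row medium price is strictly dominated by row low price, so Firm A never plays it.
The remaining 2×2 game on (low price, high price) × (low price, medium price) has no saddle point. Let Firm A play low price with probability p; indifference gives 4p − 11(1−p) = −2p + 9(1−p), so p = 10/13.
Similarly Firm B's optimal q on low price is 11/26, and the value is 4·(11/26) + (-2)·(15/26) = 7/13.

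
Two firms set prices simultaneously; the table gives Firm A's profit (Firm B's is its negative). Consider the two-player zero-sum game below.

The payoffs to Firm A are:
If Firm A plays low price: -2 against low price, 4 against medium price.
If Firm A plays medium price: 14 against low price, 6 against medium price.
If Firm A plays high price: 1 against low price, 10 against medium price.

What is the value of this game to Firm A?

Row low price is strictly dominated by row high price, so Firm A never plays it.
The remaining 2×2 game on (medium price, high price) × (low price, medium price) has no saddle point. Let Firm A play medium price with probability p; indifference gives 14p + (1−p) = 6p + 10(1−p), so p = 9/17.
Similarly Firm B's optimal q on low price is 4/17, and the value is 14·(4/17) + (6)·(13/17) = 134/17.

134/17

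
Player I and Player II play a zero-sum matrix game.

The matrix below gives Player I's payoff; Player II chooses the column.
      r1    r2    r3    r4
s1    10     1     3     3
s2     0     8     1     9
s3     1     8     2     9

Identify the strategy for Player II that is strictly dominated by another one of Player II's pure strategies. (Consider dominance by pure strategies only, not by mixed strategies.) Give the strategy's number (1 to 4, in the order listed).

Player II prefers columns that give Player I less. Compare r4 with r2: 1 < 3, 8 < 9, 8 < 9.
So r2 strictly dominates r4 for Player II; r4 is strictly dominated.

4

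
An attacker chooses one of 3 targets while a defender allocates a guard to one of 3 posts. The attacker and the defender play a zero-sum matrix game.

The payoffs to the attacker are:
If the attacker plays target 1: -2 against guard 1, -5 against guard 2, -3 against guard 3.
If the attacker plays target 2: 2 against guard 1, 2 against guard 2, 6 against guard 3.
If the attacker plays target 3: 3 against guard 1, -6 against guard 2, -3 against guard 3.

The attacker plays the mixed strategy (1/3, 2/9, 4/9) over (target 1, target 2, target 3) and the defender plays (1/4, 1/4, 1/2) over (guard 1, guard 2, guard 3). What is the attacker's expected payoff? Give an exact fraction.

-43/36

Against (1/4, 1/4, 1/2), each row's expected payoff is target 1: -13/4; target 2: 4; target 3: -9/4.
Taking the (1/3, 2/9, 4/9)-weighted average: (1/3)·(-13/4) + (2/9)·(4) + (4/9)·(-9/4) = -43/36.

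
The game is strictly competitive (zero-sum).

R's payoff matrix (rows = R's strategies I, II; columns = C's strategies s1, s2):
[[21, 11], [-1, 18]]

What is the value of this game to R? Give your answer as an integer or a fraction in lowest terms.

389/29

Row minima are 11 and -1, so R's maximin is 11; column maxima are 21 and 18, so C's minimax is 18. These differ, so the equilibrium is in mixed strategies.
Let R play I with probability p. C is indifferent when 21p − (1−p) = 11p + 18(1−p), giving p = 19/29.
Let C play s1 with probability q. R is indifferent when 21q + 11(1−q) = −q + 18(1−q), giving q = 7/29.
The value is 21·(7/29) + (11)·(22/29) = 389/29.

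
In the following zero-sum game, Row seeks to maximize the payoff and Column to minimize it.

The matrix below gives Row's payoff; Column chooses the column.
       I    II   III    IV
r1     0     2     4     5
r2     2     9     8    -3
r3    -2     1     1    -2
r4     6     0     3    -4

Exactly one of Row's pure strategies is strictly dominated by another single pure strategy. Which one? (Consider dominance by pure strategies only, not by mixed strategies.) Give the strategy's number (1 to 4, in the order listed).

3

Compare r3 with r1: 0 > -2, 2 > 1, 4 > 1, 5 > -2.
So r1 strictly dominates r3 for Row; r3 is strictly dominated.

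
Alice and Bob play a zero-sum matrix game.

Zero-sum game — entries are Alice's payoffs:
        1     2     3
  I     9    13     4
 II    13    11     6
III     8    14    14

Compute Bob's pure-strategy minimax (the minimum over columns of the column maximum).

The worst case (largest entry) in each column is 1: 13, 2: 14, 3: 14.
The best (smallest) of these is 13.

13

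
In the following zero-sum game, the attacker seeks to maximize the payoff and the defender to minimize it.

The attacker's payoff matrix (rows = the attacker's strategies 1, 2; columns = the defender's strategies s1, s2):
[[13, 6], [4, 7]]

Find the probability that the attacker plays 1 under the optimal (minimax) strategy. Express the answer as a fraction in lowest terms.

Row minima are 6 and 4, so the attacker's maximin is 6; column maxima are 13 and 7, so the defender's minimax is 7. These differ, so the equilibrium is in mixed strategies.
Let the attacker play 1 with probability p. The defender is indifferent when 13p + 4(1−p) = 6p + 7(1−p), giving p = 3/10.

3/10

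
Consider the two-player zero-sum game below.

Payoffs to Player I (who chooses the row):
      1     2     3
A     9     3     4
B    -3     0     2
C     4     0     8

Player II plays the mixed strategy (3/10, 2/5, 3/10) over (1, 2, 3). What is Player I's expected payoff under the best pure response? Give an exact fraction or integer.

51/10

A: (9)·(3/10) + (3)·(2/5) + (4)·(3/10) = 51/10.
B: (-3)·(3/10) + (0)·(2/5) + (2)·(3/10) = -3/10.
C: (4)·(3/10) + (0)·(2/5) + (8)·(3/10) = 18/5.
The best pure response is A with expected payoff 51/10.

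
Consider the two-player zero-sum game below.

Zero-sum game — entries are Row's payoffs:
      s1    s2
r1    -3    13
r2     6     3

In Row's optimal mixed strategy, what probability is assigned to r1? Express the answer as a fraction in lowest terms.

3/19

Row minima are -3 and 3, so Row's maximin is 3; column maxima are 6 and 13, so Column's minimax is 6. These differ, so the equilibrium is in mixed strategies.
Let Row play r1 with probability p. Column is indifferent when −3p + 6(1−p) = 13p + 3(1−p), giving p = 3/19.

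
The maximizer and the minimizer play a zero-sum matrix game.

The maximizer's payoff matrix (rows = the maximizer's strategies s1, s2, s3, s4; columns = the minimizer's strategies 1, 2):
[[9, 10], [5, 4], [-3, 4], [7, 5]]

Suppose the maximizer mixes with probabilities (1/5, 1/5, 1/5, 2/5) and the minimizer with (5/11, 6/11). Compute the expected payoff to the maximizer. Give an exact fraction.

Against (5/11, 6/11), each row's expected payoff is s1: 105/11; s2: 49/11; s3: 9/11; s4: 65/11.
Taking the (1/5, 1/5, 1/5, 2/5)-weighted average: (1/5)·(105/11) + (1/5)·(49/11) + (1/5)·(9/11) + (2/5)·(65/11) = 293/55.

293/55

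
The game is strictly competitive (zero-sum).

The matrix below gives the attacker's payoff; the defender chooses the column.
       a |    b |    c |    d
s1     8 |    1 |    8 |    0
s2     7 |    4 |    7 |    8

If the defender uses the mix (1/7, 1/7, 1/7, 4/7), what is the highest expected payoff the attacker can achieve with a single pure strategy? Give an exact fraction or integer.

s1: (8)·(1/7) + (1)·(1/7) + (8)·(1/7) + (0)·(4/7) = 17/7.
s2: (7)·(1/7) + (4)·(1/7) + (7)·(1/7) + (8)·(4/7) = 50/7.
The best pure response is s2 with expected payoff 50/7.

50/7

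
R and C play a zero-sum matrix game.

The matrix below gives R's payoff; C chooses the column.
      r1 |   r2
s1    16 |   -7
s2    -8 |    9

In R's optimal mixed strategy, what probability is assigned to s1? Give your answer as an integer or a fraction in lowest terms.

17/40

Row minima are -7 and -8, so R's maximin is -7; column maxima are 16 and 9, so C's minimax is 9. These differ, so the equilibrium is in mixed strategies.
Let R play s1 with probability p. C is indifferent when 16p − 8(1−p) = −7p + 9(1−p), giving p = 17/40.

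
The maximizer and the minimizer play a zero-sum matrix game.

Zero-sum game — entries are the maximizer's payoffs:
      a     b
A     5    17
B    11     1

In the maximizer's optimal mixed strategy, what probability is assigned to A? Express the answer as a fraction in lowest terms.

5/11

Row minima are 5 and 1, so the maximizer's maximin is 5; column maxima are 11 and 17, so the minimizer's minimax is 11. These differ, so the equilibrium is in mixed strategies.
Let the maximizer play A with probability p. The minimizer is indifferent when 5p + 11(1−p) = 17p + (1−p), giving p = 5/11.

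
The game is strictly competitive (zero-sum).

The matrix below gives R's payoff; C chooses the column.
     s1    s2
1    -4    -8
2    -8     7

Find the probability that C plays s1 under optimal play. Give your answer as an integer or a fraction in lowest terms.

15/19

Row minima are -8 and -8, so R's maximin is -8; column maxima are -4 and 7, so C's minimax is -4. These differ, so the equilibrium is in mixed strategies.
Let C play s1 with probability q. R is indifferent when −4q − 8(1−q) = −8q + 7(1−q), giving q = 15/19.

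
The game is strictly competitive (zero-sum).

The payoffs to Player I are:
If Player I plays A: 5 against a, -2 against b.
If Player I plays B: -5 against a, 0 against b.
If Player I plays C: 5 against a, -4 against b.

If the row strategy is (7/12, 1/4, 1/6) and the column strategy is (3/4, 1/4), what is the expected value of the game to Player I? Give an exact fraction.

17/12

Against (3/4, 1/4), each row's expected payoff is A: 13/4; B: -15/4; C: 11/4.
Taking the (7/12, 1/4, 1/6)-weighted average: (7/12)·(13/4) + (1/4)·(-15/4) + (1/6)·(11/4) = 17/12.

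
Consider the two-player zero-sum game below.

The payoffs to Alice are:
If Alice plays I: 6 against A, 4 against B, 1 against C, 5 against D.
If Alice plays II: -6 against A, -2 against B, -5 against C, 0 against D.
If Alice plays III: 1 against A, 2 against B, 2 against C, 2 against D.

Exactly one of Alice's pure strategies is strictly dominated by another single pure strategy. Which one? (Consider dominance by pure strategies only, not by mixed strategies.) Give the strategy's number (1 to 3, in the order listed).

Compare II with I: 6 > -6, 4 > -2, 1 > -5, 5 > 0.
So I strictly dominates II for Alice; II is strictly dominated.

2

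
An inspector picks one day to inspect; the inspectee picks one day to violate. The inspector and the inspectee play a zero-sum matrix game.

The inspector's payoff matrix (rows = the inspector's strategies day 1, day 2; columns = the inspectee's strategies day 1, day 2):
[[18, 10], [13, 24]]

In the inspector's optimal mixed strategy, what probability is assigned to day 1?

11/19

Row minima are 10 and 13, so the inspector's maximin is 13; column maxima are 18 and 24, so the inspectee's minimax is 18. These differ, so the equilibrium is in mixed strategies.
Let the inspector play day 1 with probability p. The inspectee is indifferent when 18p + 13(1−p) = 10p + 24(1−p), giving p = 11/19.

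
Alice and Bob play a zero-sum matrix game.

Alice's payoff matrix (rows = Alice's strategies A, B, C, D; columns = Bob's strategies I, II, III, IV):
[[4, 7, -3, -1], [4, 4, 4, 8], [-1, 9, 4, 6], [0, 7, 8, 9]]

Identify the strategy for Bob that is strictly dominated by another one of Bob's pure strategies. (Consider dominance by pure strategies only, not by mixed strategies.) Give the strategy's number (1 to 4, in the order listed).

4

Bob prefers columns that give Alice less. Compare IV with III: -3 < -1, 4 < 8, 4 < 6, 8 < 9.
So III strictly dominates IV for Bob; IV is strictly dominated.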